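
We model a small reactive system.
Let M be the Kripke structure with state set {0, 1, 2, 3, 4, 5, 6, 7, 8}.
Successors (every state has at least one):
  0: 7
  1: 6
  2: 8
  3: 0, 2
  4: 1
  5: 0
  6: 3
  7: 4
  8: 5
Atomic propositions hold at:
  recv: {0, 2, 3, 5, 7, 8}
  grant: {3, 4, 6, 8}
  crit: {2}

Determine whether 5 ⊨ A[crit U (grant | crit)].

No

Sat(grant | crit) = {2, 3, 4, 6, 8}
A[crit U (grant | crit)]: least fixpoint, start Z0 = Sat((grant | crit)) = {2, 3, 4, 6, 8}, add states in Sat(crit) with every successor in Z. Already a fixed point.
Sat(A[crit U (grant | crit)]) = {2, 3, 4, 6, 8}
5 ∉ Sat(A[crit U (grant | crit)]) = {2, 3, 4, 6, 8}, so the formula does not hold at 5.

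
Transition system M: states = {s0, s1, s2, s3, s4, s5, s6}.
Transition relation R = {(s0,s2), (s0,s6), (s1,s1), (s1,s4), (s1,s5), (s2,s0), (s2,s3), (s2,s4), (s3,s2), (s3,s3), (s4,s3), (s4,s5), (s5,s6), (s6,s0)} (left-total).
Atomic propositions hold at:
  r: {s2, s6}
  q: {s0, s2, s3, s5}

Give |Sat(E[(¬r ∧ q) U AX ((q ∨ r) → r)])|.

2

Sat(¬r) = {s0, s1, s3, s4, s5}
Sat(¬r ∧ q) = {s0, s3, s5}
Sat(q ∨ r) = {s0, s2, s3, s5, s6}
Sat((q ∨ r) → r) = {s1, s2, s4, s6}
Sat(AX ((q ∨ r) → r)) = {s : every successor in {s1, s2, s4, s6}} = {s0, s5}
E[(¬r ∧ q) U AX ((q ∨ r) → r)]: least fixpoint, start Z0 = Sat(AX ((q ∨ r) → r)) = {s0, s5}, add states in Sat(¬r ∧ q) with some successor in Z. Already a fixed point.
Sat(E[(¬r ∧ q) U AX ((q ∨ r) → r)]) = {s0, s5}
|Sat(E[(¬r ∧ q) U AX ((q ∨ r) → r)])| = |{s0, s5}| = 2.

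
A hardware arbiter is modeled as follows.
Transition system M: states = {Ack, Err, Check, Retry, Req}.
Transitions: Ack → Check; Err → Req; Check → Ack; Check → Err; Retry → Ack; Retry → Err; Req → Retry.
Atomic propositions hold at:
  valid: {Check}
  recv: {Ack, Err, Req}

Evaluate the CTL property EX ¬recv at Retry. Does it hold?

Sat(¬recv) = {Check, Retry}
Sat(EX ¬recv) = {s : some successor in {Check, Retry}} = {Ack, Req}
Retry ∉ Sat(EX ¬recv) = {Ack, Req}, so the formula does not hold at Retry.

No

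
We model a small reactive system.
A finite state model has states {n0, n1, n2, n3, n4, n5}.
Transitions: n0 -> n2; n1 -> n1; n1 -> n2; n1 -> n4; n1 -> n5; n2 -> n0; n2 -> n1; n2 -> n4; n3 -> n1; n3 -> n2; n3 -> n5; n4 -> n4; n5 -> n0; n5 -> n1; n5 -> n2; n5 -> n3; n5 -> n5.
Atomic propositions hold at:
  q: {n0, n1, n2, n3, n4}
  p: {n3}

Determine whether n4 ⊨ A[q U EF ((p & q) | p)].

No

Sat(p & q) = {n3}
Sat((p & q) | p) = {n3}
EF ((p & q) | p): least fixpoint, start Z0 = {n3}, add states with some successor in Z. Z1 = {n3, n5}; Z2 = {n1, n3, n5}; Z3 = {n1, n2, n3, n5}; Z4 = {n0, n1, n2, n3, n5}; fixed.
Sat(EF ((p & q) | p)) = {n0, n1, n2, n3, n5}
A[q U EF ((p & q) | p)]: least fixpoint, start Z0 = Sat(EF ((p & q) | p)) = {n0, n1, n2, n3, n5}, add states in Sat(q) with every successor in Z. Already a fixed point.
Sat(A[q U EF ((p & q) | p)]) = {n0, n1, n2, n3, n5}
n4 ∉ Sat(A[q U EF ((p & q) | p)]) = {n0, n1, n2, n3, n5}, so the formula does not hold at n4.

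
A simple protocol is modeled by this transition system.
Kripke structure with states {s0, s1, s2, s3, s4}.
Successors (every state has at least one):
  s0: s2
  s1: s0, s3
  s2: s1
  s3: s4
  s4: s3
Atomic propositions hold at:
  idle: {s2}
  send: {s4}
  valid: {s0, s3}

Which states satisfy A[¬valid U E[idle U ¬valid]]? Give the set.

Sat(¬valid) = {s1, s2, s4}
E[idle U ¬valid]: least fixpoint, start Z0 = Sat(¬valid) = {s1, s2, s4}, add states in Sat(idle) with some successor in Z. Already a fixed point.
Sat(E[idle U ¬valid]) = {s1, s2, s4}
A[¬valid U E[idle U ¬valid]]: least fixpoint, start Z0 = Sat(E[idle U ¬valid]) = {s1, s2, s4}, add states in Sat(¬valid) with every successor in Z. Already a fixed point.
Sat(A[¬valid U E[idle U ¬valid]]) = {s1, s2, s4}

{s1, s2, s4}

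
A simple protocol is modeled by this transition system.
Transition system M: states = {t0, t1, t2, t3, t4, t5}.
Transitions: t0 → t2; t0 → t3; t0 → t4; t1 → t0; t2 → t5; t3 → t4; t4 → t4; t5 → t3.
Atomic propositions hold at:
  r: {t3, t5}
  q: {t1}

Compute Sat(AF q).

{t1}

AF q: least fixpoint, start Z0 = {t1}, add states with every successor in Z. Already a fixed point.
Sat(AF q) = {t1}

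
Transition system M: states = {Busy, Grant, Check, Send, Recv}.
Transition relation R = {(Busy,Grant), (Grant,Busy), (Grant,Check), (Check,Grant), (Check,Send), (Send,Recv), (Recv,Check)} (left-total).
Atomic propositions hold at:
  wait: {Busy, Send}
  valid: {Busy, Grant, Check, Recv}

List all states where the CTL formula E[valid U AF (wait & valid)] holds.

{Busy, Grant, Check, Recv}

Sat(wait & valid) = {Busy}
AF (wait & valid): least fixpoint, start Z0 = {Busy}, add states with every successor in Z. Already a fixed point.
Sat(AF (wait & valid)) = {Busy}
E[valid U AF (wait & valid)]: least fixpoint, start Z0 = Sat(AF (wait & valid)) = {Busy}, add states in Sat(valid) with some successor in Z. Z1 = {Busy, Grant}; Z2 = {Busy, Grant, Check}; Z3 = {Busy, Grant, Check, Recv}; fixed.
Sat(E[valid U AF (wait & valid)]) = {Busy, Grant, Check, Recv}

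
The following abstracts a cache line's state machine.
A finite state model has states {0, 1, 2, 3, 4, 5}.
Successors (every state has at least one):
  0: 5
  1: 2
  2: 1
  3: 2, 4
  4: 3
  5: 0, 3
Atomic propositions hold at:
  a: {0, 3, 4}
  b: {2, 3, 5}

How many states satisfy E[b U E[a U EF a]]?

4

EF a: least fixpoint, start Z0 = {0, 3, 4}, add states with some successor in Z. Z1 = {0, 3, 4, 5}; fixed.
Sat(EF a) = {0, 3, 4, 5}
E[a U EF a]: least fixpoint, start Z0 = Sat(EF a) = {0, 3, 4, 5}, add states in Sat(a) with some successor in Z. Already a fixed point.
Sat(E[a U EF a]) = {0, 3, 4, 5}
E[b U E[a U EF a]]: least fixpoint, start Z0 = Sat(E[a U EF a]) = {0, 3, 4, 5}, add states in Sat(b) with some successor in Z. Already a fixed point.
Sat(E[b U E[a U EF a]]) = {0, 3, 4, 5}
|Sat(E[b U E[a U EF a]])| = |{0, 3, 4, 5}| = 4.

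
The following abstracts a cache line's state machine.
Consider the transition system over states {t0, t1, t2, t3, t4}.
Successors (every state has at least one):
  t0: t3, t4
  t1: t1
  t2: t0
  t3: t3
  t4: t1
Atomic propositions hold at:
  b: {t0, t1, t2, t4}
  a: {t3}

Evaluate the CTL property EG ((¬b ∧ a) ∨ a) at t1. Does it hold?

No

Sat(¬b) = {t3}
Sat(¬b ∧ a) = {t3}
Sat((¬b ∧ a) ∨ a) = {t3}
EG ((¬b ∧ a) ∨ a): greatest fixpoint, start Z0 = {t3}, keep only states in Sat with some successor in Z. Already a fixed point.
Sat(EG ((¬b ∧ a) ∨ a)) = {t3}
t1 ∉ Sat(EG ((¬b ∧ a) ∨ a)) = {t3}, so the formula does not hold at t1.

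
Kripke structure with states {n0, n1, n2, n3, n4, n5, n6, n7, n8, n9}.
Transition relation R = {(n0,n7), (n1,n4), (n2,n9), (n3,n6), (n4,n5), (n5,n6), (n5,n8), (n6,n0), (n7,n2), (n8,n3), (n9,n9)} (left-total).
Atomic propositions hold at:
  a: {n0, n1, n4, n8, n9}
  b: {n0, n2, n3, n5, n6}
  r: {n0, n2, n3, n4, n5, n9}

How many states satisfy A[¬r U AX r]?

Sat(¬r) = {n1, n6, n7, n8}
Sat(AX r) = {s : every successor in {n0, n2, n3, n4, n5, n9}} = {n1, n2, n4, n6, n7, n8, n9}
A[¬r U AX r]: least fixpoint, start Z0 = Sat(AX r) = {n1, n2, n4, n6, n7, n8, n9}, add states in Sat(¬r) with every successor in Z. Already a fixed point.
Sat(A[¬r U AX r]) = {n1, n2, n4, n6, n7, n8, n9}
|Sat(A[¬r U AX r])| = |{n1, n2, n4, n6, n7, n8, n9}| = 7.

7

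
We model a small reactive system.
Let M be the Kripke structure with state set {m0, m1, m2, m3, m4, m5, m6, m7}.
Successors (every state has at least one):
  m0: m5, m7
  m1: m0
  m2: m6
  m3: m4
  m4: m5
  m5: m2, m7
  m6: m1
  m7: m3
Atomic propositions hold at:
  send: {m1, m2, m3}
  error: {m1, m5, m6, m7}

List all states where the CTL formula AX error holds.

Sat(AX error) = {s : every successor in {m1, m5, m6, m7}} = {m0, m2, m4, m6}

{m0, m2, m4, m6}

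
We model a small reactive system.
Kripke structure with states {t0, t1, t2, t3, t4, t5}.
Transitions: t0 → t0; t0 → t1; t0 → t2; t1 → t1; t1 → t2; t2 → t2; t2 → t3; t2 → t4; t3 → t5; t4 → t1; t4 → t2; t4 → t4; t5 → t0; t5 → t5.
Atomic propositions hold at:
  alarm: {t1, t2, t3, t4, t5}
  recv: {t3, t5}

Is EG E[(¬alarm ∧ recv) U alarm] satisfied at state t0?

Sat(¬alarm) = {t0}
Sat(¬alarm ∧ recv) = ∅
E[(¬alarm ∧ recv) U alarm]: least fixpoint, start Z0 = Sat(alarm) = {t1, t2, t3, t4, t5}, add states in Sat(¬alarm ∧ recv) with some successor in Z. Already a fixed point.
Sat(E[(¬alarm ∧ recv) U alarm]) = {t1, t2, t3, t4, t5}
EG E[(¬alarm ∧ recv) U alarm]: greatest fixpoint, start Z0 = {t1, t2, t3, t4, t5}, keep only states in Sat with some successor in Z. Already a fixed point.
Sat(EG E[(¬alarm ∧ recv) U alarm]) = {t1, t2, t3, t4, t5}
t0 ∉ Sat(EG E[(¬alarm ∧ recv) U alarm]) = {t1, t2, t3, t4, t5}, so the formula does not hold at t0.

No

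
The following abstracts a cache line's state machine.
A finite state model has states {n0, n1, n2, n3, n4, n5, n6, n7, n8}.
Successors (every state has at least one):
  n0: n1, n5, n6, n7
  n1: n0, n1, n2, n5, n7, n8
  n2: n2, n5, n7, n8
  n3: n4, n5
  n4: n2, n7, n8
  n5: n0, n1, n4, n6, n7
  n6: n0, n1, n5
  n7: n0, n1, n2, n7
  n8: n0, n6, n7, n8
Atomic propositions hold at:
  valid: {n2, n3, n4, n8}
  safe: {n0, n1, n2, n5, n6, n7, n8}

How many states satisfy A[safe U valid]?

4

A[safe U valid]: least fixpoint, start Z0 = Sat(valid) = {n2, n3, n4, n8}, add states in Sat(safe) with every successor in Z. Already a fixed point.
Sat(A[safe U valid]) = {n2, n3, n4, n8}
|Sat(A[safe U valid])| = |{n2, n3, n4, n8}| = 4.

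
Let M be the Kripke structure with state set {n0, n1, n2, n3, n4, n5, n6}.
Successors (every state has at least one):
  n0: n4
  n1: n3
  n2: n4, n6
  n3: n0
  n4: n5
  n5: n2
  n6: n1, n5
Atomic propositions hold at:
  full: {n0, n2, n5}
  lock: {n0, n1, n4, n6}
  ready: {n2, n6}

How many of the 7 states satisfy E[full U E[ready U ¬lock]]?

4

Sat(¬lock) = {n2, n3, n5}
E[ready U ¬lock]: least fixpoint, start Z0 = Sat(¬lock) = {n2, n3, n5}, add states in Sat(ready) with some successor in Z. Z1 = {n2, n3, n5, n6}; fixed.
Sat(E[ready U ¬lock]) = {n2, n3, n5, n6}
E[full U E[ready U ¬lock]]: least fixpoint, start Z0 = Sat(E[ready U ¬lock]) = {n2, n3, n5, n6}, add states in Sat(full) with some successor in Z. Already a fixed point.
Sat(E[full U E[ready U ¬lock]]) = {n2, n3, n5, n6}
|Sat(E[full U E[ready U ¬lock]])| = |{n2, n3, n5, n6}| = 4.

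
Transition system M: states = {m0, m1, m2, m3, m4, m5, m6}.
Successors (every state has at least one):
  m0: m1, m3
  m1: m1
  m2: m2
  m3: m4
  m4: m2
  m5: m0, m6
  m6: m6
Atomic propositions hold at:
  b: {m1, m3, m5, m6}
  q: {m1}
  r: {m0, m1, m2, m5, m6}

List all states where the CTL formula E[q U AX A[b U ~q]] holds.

{m2, m3, m4, m5, m6}

Sat(~q) = {m0, m2, m3, m4, m5, m6}
A[b U ~q]: least fixpoint, start Z0 = Sat(~q) = {m0, m2, m3, m4, m5, m6}, add states in Sat(b) with every successor in Z. Already a fixed point.
Sat(A[b U ~q]) = {m0, m2, m3, m4, m5, m6}
Sat(AX A[b U ~q]) = {s : every successor in {m0, m2, m3, m4, m5, m6}} = {m2, m3, m4, m5, m6}
E[q U AX A[b U ~q]]: least fixpoint, start Z0 = Sat(AX A[b U ~q]) = {m2, m3, m4, m5, m6}, add states in Sat(q) with some successor in Z. Already a fixed point.
Sat(E[q U AX A[b U ~q]]) = {m2, m3, m4, m5, m6}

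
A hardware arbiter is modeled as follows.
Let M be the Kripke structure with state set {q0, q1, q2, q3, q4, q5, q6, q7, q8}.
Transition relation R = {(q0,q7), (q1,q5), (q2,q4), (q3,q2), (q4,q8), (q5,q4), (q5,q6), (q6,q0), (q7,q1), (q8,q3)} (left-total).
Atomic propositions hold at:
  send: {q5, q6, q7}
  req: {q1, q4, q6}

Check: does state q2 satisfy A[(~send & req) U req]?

No

Sat(~send) = {q0, q1, q2, q3, q4, q8}
Sat(~send & req) = {q1, q4}
A[(~send & req) U req]: least fixpoint, start Z0 = Sat(req) = {q1, q4, q6}, add states in Sat(~send & req) with every successor in Z. Already a fixed point.
Sat(A[(~send & req) U req]) = {q1, q4, q6}
q2 ∉ Sat(A[(~send & req) U req]) = {q1, q4, q6}, so the formula does not hold at q2.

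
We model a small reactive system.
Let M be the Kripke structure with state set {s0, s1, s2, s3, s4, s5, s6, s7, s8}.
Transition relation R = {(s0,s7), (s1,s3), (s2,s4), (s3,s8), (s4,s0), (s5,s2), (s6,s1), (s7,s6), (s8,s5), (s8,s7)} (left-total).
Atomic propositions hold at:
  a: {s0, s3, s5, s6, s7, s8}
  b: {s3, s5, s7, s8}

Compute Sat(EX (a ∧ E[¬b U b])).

Sat(¬b) = {s0, s1, s2, s4, s6}
E[¬b U b]: least fixpoint, start Z0 = Sat(b) = {s3, s5, s7, s8}, add states in Sat(¬b) with some successor in Z. Z1 = {s0, s1, s3, s5, s7, s8}; Z2 = {s0, s1, s3, s4, s5, s6, s7, s8}; Z3 = {s0, s1, s2, s3, s4, s5, s6, s7, s8}; fixed.
Sat(E[¬b U b]) = {s0, s1, s2, s3, s4, s5, s6, s7, s8}
Sat(a ∧ E[¬b U b]) = {s0, s3, s5, s6, s7, s8}
Sat(EX (a ∧ E[¬b U b])) = {s : some successor in {s0, s3, s5, s6, s7, s8}} = {s0, s1, s3, s4, s7, s8}

{s0, s1, s3, s4, s7, s8}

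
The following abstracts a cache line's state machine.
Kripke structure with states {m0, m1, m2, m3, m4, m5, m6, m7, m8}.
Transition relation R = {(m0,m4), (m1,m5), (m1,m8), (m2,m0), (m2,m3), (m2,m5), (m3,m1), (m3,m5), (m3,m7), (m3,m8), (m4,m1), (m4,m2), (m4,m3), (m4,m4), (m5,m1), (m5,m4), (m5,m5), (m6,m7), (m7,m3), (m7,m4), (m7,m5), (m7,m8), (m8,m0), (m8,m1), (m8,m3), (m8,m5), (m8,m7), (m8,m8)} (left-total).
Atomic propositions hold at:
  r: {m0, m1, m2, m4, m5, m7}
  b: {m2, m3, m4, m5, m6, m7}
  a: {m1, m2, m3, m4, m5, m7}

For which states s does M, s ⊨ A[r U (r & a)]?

Sat(r & a) = {m1, m2, m4, m5, m7}
A[r U (r & a)]: least fixpoint, start Z0 = Sat((r & a)) = {m1, m2, m4, m5, m7}, add states in Sat(r) with every successor in Z. Z1 = {m0, m1, m2, m4, m5, m7}; fixed.
Sat(A[r U (r & a)]) = {m0, m1, m2, m4, m5, m7}

{m0, m1, m2, m4, m5, m7}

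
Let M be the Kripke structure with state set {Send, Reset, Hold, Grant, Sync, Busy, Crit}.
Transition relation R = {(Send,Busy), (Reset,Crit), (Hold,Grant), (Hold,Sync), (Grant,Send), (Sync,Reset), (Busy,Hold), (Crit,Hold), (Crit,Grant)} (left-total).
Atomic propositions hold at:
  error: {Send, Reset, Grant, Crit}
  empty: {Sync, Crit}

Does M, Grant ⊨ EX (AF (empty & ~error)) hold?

No

Sat(~error) = {Hold, Sync, Busy}
Sat(empty & ~error) = {Sync}
AF (empty & ~error): least fixpoint, start Z0 = {Sync}, add states with every successor in Z. Already a fixed point.
Sat(AF (empty & ~error)) = {Sync}
Sat(EX (AF (empty & ~error))) = {s : some successor in {Sync}} = {Hold}
Grant ∉ Sat(EX (AF (empty & ~error))) = {Hold}, so the formula does not hold at Grant.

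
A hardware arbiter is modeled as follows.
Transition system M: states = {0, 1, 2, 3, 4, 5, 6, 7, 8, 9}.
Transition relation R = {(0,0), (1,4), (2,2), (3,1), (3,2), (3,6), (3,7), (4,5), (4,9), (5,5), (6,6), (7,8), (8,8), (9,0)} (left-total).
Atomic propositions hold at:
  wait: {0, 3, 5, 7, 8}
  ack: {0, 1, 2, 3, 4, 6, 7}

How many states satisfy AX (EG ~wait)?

Sat(~wait) = {1, 2, 4, 6, 9}
EG ~wait: greatest fixpoint, start Z0 = {1, 2, 4, 6, 9}, keep only states in Sat with some successor in Z. Z1 = {1, 2, 4, 6}; Z2 = {1, 2, 6}; Z3 = {2, 6}; fixed.
Sat(EG ~wait) = {2, 6}
Sat(AX (EG ~wait)) = {s : every successor in {2, 6}} = {2, 6}
|Sat(AX (EG ~wait))| = |{2, 6}| = 2.

2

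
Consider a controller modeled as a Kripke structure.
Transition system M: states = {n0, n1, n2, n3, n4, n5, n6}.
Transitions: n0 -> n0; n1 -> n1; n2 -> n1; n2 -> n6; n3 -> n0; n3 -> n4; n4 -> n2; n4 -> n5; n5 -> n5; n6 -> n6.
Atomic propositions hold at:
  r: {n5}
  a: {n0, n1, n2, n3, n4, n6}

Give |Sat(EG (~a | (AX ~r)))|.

Sat(~a) = {n5}
Sat(~r) = {n0, n1, n2, n3, n4, n6}
Sat(AX ~r) = {s : every successor in {n0, n1, n2, n3, n4, n6}} = {n0, n1, n2, n3, n6}
Sat(~a | (AX ~r)) = {n0, n1, n2, n3, n5, n6}
EG (~a | (AX ~r)): greatest fixpoint, start Z0 = {n0, n1, n2, n3, n5, n6}, keep only states in Sat with some successor in Z. Already a fixed point.
Sat(EG (~a | (AX ~r))) = {n0, n1, n2, n3, n5, n6}
|Sat(EG (~a | (AX ~r)))| = |{n0, n1, n2, n3, n5, n6}| = 6.

6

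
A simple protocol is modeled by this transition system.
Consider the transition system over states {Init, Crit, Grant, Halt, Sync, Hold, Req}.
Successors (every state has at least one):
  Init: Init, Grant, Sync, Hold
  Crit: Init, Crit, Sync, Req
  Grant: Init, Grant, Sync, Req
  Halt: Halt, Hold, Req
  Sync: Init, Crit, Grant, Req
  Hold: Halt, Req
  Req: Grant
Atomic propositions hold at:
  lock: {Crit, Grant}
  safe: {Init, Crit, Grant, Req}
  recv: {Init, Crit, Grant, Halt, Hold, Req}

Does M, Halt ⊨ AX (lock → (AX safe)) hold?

Yes

Sat(AX safe) = {s : every successor in {Init, Crit, Grant, Req}} = {Sync, Req}
Sat(lock → (AX safe)) = {Init, Halt, Sync, Hold, Req}
Sat(AX (lock → (AX safe))) = {s : every successor in {Init, Halt, Sync, Hold, Req}} = {Halt, Hold}
Halt ∈ Sat(AX (lock → (AX safe))) = {Halt, Hold}, so the formula holds at Halt.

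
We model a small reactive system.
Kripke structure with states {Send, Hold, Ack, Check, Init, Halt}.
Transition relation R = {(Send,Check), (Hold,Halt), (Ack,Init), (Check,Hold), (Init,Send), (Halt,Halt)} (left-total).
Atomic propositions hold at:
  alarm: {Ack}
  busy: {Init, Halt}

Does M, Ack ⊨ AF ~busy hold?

Sat(~busy) = {Send, Hold, Ack, Check}
AF ~busy: least fixpoint, start Z0 = {Send, Hold, Ack, Check}, add states with every successor in Z. Z1 = {Send, Hold, Ack, Check, Init}; fixed.
Sat(AF ~busy) = {Send, Hold, Ack, Check, Init}
Ack ∈ Sat(AF ~busy) = {Send, Hold, Ack, Check, Init}, so the formula holds at Ack.

Yes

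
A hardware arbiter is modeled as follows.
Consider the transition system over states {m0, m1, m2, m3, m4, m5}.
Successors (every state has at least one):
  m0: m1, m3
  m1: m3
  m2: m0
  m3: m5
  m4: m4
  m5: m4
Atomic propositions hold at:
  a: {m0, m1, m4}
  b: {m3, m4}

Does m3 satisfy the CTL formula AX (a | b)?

Sat(a | b) = {m0, m1, m3, m4}
Sat(AX (a | b)) = {s : every successor in {m0, m1, m3, m4}} = {m0, m1, m2, m4, m5}
m3 ∉ Sat(AX (a | b)) = {m0, m1, m2, m4, m5}, so the formula does not hold at m3.

No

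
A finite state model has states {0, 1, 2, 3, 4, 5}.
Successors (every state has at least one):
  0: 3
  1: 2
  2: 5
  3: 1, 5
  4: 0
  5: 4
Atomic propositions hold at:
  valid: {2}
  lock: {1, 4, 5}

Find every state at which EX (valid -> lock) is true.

Sat(valid -> lock) = {0, 1, 3, 4, 5}
Sat(EX (valid -> lock)) = {s : some successor in {0, 1, 3, 4, 5}} = {0, 2, 3, 4, 5}

{0, 2, 3, 4, 5}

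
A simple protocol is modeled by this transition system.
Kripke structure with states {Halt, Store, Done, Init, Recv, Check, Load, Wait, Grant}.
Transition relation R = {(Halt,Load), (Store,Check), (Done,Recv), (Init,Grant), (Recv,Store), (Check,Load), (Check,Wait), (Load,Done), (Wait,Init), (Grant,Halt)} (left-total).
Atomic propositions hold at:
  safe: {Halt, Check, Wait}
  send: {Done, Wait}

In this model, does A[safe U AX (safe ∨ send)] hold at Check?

No

Sat(safe ∨ send) = {Halt, Done, Check, Wait}
Sat(AX (safe ∨ send)) = {s : every successor in {Halt, Done, Check, Wait}} = {Store, Load, Grant}
A[safe U AX (safe ∨ send)]: least fixpoint, start Z0 = Sat(AX (safe ∨ send)) = {Store, Load, Grant}, add states in Sat(safe) with every successor in Z. Z1 = {Halt, Store, Load, Grant}; fixed.
Sat(A[safe U AX (safe ∨ send)]) = {Halt, Store, Load, Grant}
Check ∉ Sat(A[safe U AX (safe ∨ send)]) = {Halt, Store, Load, Grant}, so the formula does not hold at Check.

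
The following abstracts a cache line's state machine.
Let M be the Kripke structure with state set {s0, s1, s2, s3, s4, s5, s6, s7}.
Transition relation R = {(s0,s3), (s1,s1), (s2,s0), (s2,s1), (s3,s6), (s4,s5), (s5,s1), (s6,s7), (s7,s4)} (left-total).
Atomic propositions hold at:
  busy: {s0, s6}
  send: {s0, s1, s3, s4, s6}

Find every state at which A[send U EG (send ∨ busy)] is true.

Sat(send ∨ busy) = {s0, s1, s3, s4, s6}
EG (send ∨ busy): greatest fixpoint, start Z0 = {s0, s1, s3, s4, s6}, keep only states in Sat with some successor in Z. Z1 = {s0, s1, s3}; Z2 = {s0, s1}; Z3 = {s1}; fixed.
Sat(EG (send ∨ busy)) = {s1}
A[send U EG (send ∨ busy)]: least fixpoint, start Z0 = Sat(EG (send ∨ busy)) = {s1}, add states in Sat(send) with every successor in Z. Already a fixed point.
Sat(A[send U EG (send ∨ busy)]) = {s1}

{s1}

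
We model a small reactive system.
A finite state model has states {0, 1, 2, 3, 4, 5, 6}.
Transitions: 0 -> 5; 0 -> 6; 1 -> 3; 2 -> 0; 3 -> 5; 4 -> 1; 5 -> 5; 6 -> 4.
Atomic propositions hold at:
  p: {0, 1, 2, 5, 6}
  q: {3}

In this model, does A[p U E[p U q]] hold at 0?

E[p U q]: least fixpoint, start Z0 = Sat(q) = {3}, add states in Sat(p) with some successor in Z. Z1 = {1, 3}; fixed.
Sat(E[p U q]) = {1, 3}
A[p U E[p U q]]: least fixpoint, start Z0 = Sat(E[p U q]) = {1, 3}, add states in Sat(p) with every successor in Z. Already a fixed point.
Sat(A[p U E[p U q]]) = {1, 3}
0 ∉ Sat(A[p U E[p U q]]) = {1, 3}, so the formula does not hold at 0.

No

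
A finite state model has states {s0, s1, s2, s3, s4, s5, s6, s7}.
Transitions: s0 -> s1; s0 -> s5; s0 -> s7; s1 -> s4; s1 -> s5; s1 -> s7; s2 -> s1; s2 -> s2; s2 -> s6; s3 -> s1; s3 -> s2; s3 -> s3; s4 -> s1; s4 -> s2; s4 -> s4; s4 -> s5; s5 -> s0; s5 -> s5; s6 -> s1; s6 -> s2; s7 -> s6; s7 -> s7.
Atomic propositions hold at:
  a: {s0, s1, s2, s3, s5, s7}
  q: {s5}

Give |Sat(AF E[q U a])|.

7

E[q U a]: least fixpoint, start Z0 = Sat(a) = {s0, s1, s2, s3, s5, s7}, add states in Sat(q) with some successor in Z. Already a fixed point.
Sat(E[q U a]) = {s0, s1, s2, s3, s5, s7}
AF E[q U a]: least fixpoint, start Z0 = {s0, s1, s2, s3, s5, s7}, add states with every successor in Z. Z1 = {s0, s1, s2, s3, s5, s6, s7}; fixed.
Sat(AF E[q U a]) = {s0, s1, s2, s3, s5, s6, s7}
|Sat(AF E[q U a])| = |{s0, s1, s2, s3, s5, s6, s7}| = 7.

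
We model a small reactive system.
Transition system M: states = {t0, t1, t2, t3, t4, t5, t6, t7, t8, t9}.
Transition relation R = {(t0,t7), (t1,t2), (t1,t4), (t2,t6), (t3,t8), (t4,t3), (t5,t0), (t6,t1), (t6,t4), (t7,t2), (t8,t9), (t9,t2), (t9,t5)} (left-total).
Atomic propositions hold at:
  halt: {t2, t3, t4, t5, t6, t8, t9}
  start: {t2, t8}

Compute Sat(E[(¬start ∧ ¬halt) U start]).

{t0, t1, t2, t7, t8}

Sat(¬start) = {t0, t1, t3, t4, t5, t6, t7, t9}
Sat(¬halt) = {t0, t1, t7}
Sat(¬start ∧ ¬halt) = {t0, t1, t7}
E[(¬start ∧ ¬halt) U start]: least fixpoint, start Z0 = Sat(start) = {t2, t8}, add states in Sat(¬start ∧ ¬halt) with some successor in Z. Z1 = {t1, t2, t7, t8}; Z2 = {t0, t1, t2, t7, t8}; fixed.
Sat(E[(¬start ∧ ¬halt) U start]) = {t0, t1, t2, t7, t8}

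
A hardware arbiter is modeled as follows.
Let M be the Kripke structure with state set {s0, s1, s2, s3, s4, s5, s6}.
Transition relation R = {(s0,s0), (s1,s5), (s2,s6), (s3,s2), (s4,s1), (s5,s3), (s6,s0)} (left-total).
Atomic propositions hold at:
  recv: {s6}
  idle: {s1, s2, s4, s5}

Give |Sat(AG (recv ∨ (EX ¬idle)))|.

Sat(¬idle) = {s0, s3, s6}
Sat(EX ¬idle) = {s : some successor in {s0, s3, s6}} = {s0, s2, s5, s6}
Sat(recv ∨ (EX ¬idle)) = {s0, s2, s5, s6}
AG (recv ∨ (EX ¬idle)): greatest fixpoint, start Z0 = {s0, s2, s5, s6}, keep only states in Sat with every successor in Z. Z1 = {s0, s2, s6}; fixed.
Sat(AG (recv ∨ (EX ¬idle))) = {s0, s2, s6}
|Sat(AG (recv ∨ (EX ¬idle)))| = |{s0, s2, s6}| = 3.

3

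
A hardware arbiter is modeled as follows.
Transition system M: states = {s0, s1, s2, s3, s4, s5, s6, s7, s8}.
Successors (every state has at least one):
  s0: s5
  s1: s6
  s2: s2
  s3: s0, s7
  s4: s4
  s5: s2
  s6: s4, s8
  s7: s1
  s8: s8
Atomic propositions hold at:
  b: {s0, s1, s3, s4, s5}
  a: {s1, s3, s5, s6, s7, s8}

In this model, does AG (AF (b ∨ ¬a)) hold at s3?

No

Sat(¬a) = {s0, s2, s4}
Sat(b ∨ ¬a) = {s0, s1, s2, s3, s4, s5}
AF (b ∨ ¬a): least fixpoint, start Z0 = {s0, s1, s2, s3, s4, s5}, add states with every successor in Z. Z1 = {s0, s1, s2, s3, s4, s5, s7}; fixed.
Sat(AF (b ∨ ¬a)) = {s0, s1, s2, s3, s4, s5, s7}
AG (AF (b ∨ ¬a)): greatest fixpoint, start Z0 = {s0, s1, s2, s3, s4, s5, s7}, keep only states in Sat with every successor in Z. Z1 = {s0, s2, s3, s4, s5, s7}; Z2 = {s0, s2, s3, s4, s5}; Z3 = {s0, s2, s4, s5}; fixed.
Sat(AG (AF (b ∨ ¬a))) = {s0, s2, s4, s5}
s3 ∉ Sat(AG (AF (b ∨ ¬a))) = {s0, s2, s4, s5}, so the formula does not hold at s3.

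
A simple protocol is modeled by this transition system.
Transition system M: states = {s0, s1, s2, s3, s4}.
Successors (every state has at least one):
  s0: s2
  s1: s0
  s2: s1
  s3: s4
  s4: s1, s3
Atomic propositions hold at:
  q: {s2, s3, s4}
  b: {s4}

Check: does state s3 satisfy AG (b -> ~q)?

Sat(~q) = {s0, s1}
Sat(b -> ~q) = {s0, s1, s2, s3}
AG (b -> ~q): greatest fixpoint, start Z0 = {s0, s1, s2, s3}, keep only states in Sat with every successor in Z. Z1 = {s0, s1, s2}; fixed.
Sat(AG (b -> ~q)) = {s0, s1, s2}
s3 ∉ Sat(AG (b -> ~q)) = {s0, s1, s2}, so the formula does not hold at s3.

No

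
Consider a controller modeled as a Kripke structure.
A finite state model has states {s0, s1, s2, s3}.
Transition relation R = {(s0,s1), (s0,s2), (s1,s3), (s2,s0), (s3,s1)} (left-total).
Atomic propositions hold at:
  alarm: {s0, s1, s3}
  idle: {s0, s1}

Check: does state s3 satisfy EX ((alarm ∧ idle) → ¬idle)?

Sat(alarm ∧ idle) = {s0, s1}
Sat(¬idle) = {s2, s3}
Sat((alarm ∧ idle) → ¬idle) = {s2, s3}
Sat(EX ((alarm ∧ idle) → ¬idle)) = {s : some successor in {s2, s3}} = {s0, s1}
s3 ∉ Sat(EX ((alarm ∧ idle) → ¬idle)) = {s0, s1}, so the formula does not hold at s3.

No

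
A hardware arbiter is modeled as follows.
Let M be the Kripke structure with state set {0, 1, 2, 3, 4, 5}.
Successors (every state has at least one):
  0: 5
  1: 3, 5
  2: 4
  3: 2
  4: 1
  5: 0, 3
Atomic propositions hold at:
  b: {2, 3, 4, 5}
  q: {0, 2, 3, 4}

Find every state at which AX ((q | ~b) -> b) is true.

{0, 1, 2, 3}

Sat(~b) = {0, 1}
Sat(q | ~b) = {0, 1, 2, 3, 4}
Sat((q | ~b) -> b) = {2, 3, 4, 5}
Sat(AX ((q | ~b) -> b)) = {s : every successor in {2, 3, 4, 5}} = {0, 1, 2, 3}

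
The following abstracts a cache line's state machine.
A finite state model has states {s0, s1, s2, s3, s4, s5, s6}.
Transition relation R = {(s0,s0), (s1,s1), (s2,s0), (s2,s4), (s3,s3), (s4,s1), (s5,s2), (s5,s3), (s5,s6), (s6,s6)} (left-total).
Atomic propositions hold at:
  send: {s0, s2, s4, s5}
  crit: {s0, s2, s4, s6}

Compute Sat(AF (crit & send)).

Sat(crit & send) = {s0, s2, s4}
AF (crit & send): least fixpoint, start Z0 = {s0, s2, s4}, add states with every successor in Z. Already a fixed point.
Sat(AF (crit & send)) = {s0, s2, s4}

{s0, s2, s4}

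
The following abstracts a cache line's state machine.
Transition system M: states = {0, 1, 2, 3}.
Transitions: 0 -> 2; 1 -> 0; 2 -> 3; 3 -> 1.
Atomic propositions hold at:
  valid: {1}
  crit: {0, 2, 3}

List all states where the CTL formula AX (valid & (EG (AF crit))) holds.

AF crit: least fixpoint, start Z0 = {0, 2, 3}, add states with every successor in Z. Z1 = {0, 1, 2, 3}; fixed.
Sat(AF crit) = {0, 1, 2, 3}
EG (AF crit): greatest fixpoint, start Z0 = {0, 1, 2, 3}, keep only states in Sat with some successor in Z. Already a fixed point.
Sat(EG (AF crit)) = {0, 1, 2, 3}
Sat(valid & (EG (AF crit))) = {1}
Sat(AX (valid & (EG (AF crit)))) = {s : every successor in {1}} = {3}

{3}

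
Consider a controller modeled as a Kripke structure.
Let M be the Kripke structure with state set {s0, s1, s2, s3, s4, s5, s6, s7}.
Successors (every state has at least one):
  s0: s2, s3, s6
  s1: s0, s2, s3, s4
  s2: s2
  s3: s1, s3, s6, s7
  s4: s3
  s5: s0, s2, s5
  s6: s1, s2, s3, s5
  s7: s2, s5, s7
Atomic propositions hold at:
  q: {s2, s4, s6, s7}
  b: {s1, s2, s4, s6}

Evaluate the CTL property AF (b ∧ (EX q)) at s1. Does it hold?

Yes

Sat(EX q) = {s : some successor in {s2, s4, s6, s7}} = {s0, s1, s2, s3, s5, s6, s7}
Sat(b ∧ (EX q)) = {s1, s2, s6}
AF (b ∧ (EX q)): least fixpoint, start Z0 = {s1, s2, s6}, add states with every successor in Z. Already a fixed point.
Sat(AF (b ∧ (EX q))) = {s1, s2, s6}
s1 ∈ Sat(AF (b ∧ (EX q))) = {s1, s2, s6}, so the formula holds at s1.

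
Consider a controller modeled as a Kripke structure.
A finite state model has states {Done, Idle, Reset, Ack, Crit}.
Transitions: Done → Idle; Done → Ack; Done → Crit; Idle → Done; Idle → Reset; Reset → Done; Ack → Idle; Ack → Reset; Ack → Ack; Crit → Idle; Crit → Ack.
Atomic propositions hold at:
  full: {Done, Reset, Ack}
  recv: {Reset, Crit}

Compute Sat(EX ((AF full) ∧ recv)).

{Done, Idle, Ack}

AF full: least fixpoint, start Z0 = {Done, Reset, Ack}, add states with every successor in Z. Z1 = {Done, Idle, Reset, Ack}; Z2 = {Done, Idle, Reset, Ack, Crit}; fixed.
Sat(AF full) = {Done, Idle, Reset, Ack, Crit}
Sat((AF full) ∧ recv) = {Reset, Crit}
Sat(EX ((AF full) ∧ recv)) = {s : some successor in {Reset, Crit}} = {Done, Idle, Ack}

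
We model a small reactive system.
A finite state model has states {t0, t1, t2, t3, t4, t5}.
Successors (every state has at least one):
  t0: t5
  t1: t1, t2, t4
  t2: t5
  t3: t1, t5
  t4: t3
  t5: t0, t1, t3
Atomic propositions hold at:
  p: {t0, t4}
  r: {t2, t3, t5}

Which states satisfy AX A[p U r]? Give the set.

{t0, t2, t4}

A[p U r]: least fixpoint, start Z0 = Sat(r) = {t2, t3, t5}, add states in Sat(p) with every successor in Z. Z1 = {t0, t2, t3, t4, t5}; fixed.
Sat(A[p U r]) = {t0, t2, t3, t4, t5}
Sat(AX A[p U r]) = {s : every successor in {t0, t2, t3, t4, t5}} = {t0, t2, t4}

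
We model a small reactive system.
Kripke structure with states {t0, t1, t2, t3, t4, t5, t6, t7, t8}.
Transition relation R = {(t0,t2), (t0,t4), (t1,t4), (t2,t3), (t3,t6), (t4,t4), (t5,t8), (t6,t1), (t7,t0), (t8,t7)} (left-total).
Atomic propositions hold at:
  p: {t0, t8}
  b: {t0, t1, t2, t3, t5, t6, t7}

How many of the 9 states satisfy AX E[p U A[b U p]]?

A[b U p]: least fixpoint, start Z0 = Sat(p) = {t0, t8}, add states in Sat(b) with every successor in Z. Z1 = {t0, t5, t7, t8}; fixed.
Sat(A[b U p]) = {t0, t5, t7, t8}
E[p U A[b U p]]: least fixpoint, start Z0 = Sat(A[b U p]) = {t0, t5, t7, t8}, add states in Sat(p) with some successor in Z. Already a fixed point.
Sat(E[p U A[b U p]]) = {t0, t5, t7, t8}
Sat(AX E[p U A[b U p]]) = {s : every successor in {t0, t5, t7, t8}} = {t5, t7, t8}
|Sat(AX E[p U A[b U p]])| = |{t5, t7, t8}| = 3.

3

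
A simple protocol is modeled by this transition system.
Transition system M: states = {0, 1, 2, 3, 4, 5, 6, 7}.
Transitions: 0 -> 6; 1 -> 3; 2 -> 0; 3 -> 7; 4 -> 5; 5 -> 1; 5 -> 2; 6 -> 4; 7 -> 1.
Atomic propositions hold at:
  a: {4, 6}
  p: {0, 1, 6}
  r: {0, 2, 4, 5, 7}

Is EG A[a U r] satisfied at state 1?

A[a U r]: least fixpoint, start Z0 = Sat(r) = {0, 2, 4, 5, 7}, add states in Sat(a) with every successor in Z. Z1 = {0, 2, 4, 5, 6, 7}; fixed.
Sat(A[a U r]) = {0, 2, 4, 5, 6, 7}
EG A[a U r]: greatest fixpoint, start Z0 = {0, 2, 4, 5, 6, 7}, keep only states in Sat with some successor in Z. Z1 = {0, 2, 4, 5, 6}; fixed.
Sat(EG A[a U r]) = {0, 2, 4, 5, 6}
1 ∉ Sat(EG A[a U r]) = {0, 2, 4, 5, 6}, so the formula does not hold at 1.

No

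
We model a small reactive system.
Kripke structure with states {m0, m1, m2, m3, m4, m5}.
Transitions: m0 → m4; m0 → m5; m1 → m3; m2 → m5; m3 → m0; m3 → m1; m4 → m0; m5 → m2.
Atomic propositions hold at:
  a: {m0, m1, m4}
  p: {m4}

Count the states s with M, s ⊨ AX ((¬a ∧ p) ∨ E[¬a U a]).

Sat(¬a) = {m2, m3, m5}
Sat(¬a ∧ p) = ∅
E[¬a U a]: least fixpoint, start Z0 = Sat(a) = {m0, m1, m4}, add states in Sat(¬a) with some successor in Z. Z1 = {m0, m1, m3, m4}; fixed.
Sat(E[¬a U a]) = {m0, m1, m3, m4}
Sat((¬a ∧ p) ∨ E[¬a U a]) = {m0, m1, m3, m4}
Sat(AX ((¬a ∧ p) ∨ E[¬a U a])) = {s : every successor in {m0, m1, m3, m4}} = {m1, m3, m4}
|Sat(AX ((¬a ∧ p) ∨ E[¬a U a]))| = |{m1, m3, m4}| = 3.

3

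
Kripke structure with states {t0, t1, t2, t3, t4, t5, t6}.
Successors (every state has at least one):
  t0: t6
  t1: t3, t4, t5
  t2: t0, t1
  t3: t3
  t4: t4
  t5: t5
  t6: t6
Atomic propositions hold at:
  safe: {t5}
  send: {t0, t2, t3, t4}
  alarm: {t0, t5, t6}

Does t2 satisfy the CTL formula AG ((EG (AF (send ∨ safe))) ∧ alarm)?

Sat(send ∨ safe) = {t0, t2, t3, t4, t5}
AF (send ∨ safe): least fixpoint, start Z0 = {t0, t2, t3, t4, t5}, add states with every successor in Z. Z1 = {t0, t1, t2, t3, t4, t5}; fixed.
Sat(AF (send ∨ safe)) = {t0, t1, t2, t3, t4, t5}
EG (AF (send ∨ safe)): greatest fixpoint, start Z0 = {t0, t1, t2, t3, t4, t5}, keep only states in Sat with some successor in Z. Z1 = {t1, t2, t3, t4, t5}; fixed.
Sat(EG (AF (send ∨ safe))) = {t1, t2, t3, t4, t5}
Sat((EG (AF (send ∨ safe))) ∧ alarm) = {t5}
AG ((EG (AF (send ∨ safe))) ∧ alarm): greatest fixpoint, start Z0 = {t5}, keep only states in Sat with every successor in Z. Already a fixed point.
Sat(AG ((EG (AF (send ∨ safe))) ∧ alarm)) = {t5}
t2 ∉ Sat(AG ((EG (AF (send ∨ safe))) ∧ alarm)) = {t5}, so the formula does not hold at t2.

No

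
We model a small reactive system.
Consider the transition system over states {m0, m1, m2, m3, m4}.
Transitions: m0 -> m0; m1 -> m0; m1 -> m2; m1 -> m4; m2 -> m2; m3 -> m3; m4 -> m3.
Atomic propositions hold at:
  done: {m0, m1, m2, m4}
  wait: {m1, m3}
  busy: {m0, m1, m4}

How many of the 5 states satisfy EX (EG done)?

EG done: greatest fixpoint, start Z0 = {m0, m1, m2, m4}, keep only states in Sat with some successor in Z. Z1 = {m0, m1, m2}; fixed.
Sat(EG done) = {m0, m1, m2}
Sat(EX (EG done)) = {s : some successor in {m0, m1, m2}} = {m0, m1, m2}
|Sat(EX (EG done))| = |{m0, m1, m2}| = 3.

3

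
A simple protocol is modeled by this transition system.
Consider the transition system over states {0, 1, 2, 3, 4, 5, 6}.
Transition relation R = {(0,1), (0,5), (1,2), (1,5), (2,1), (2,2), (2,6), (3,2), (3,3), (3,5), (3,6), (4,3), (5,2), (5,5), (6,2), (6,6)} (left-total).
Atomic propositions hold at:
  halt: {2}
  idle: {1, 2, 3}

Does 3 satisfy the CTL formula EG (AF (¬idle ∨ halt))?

No

Sat(¬idle) = {0, 4, 5, 6}
Sat(¬idle ∨ halt) = {0, 2, 4, 5, 6}
AF (¬idle ∨ halt): least fixpoint, start Z0 = {0, 2, 4, 5, 6}, add states with every successor in Z. Z1 = {0, 1, 2, 4, 5, 6}; fixed.
Sat(AF (¬idle ∨ halt)) = {0, 1, 2, 4, 5, 6}
EG (AF (¬idle ∨ halt)): greatest fixpoint, start Z0 = {0, 1, 2, 4, 5, 6}, keep only states in Sat with some successor in Z. Z1 = {0, 1, 2, 5, 6}; fixed.
Sat(EG (AF (¬idle ∨ halt))) = {0, 1, 2, 5, 6}
3 ∉ Sat(EG (AF (¬idle ∨ halt))) = {0, 1, 2, 5, 6}, so the formula does not hold at 3.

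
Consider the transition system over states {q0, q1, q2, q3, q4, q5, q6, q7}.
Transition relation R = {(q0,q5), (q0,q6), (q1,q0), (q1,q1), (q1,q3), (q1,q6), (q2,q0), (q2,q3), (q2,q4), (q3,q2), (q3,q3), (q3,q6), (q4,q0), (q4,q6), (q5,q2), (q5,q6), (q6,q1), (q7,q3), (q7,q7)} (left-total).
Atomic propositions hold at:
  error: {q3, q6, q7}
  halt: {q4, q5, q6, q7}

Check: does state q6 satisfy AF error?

Yes

AF error: least fixpoint, start Z0 = {q3, q6, q7}, add states with every successor in Z. Already a fixed point.
Sat(AF error) = {q3, q6, q7}
q6 ∈ Sat(AF error) = {q3, q6, q7}, so the formula holds at q6.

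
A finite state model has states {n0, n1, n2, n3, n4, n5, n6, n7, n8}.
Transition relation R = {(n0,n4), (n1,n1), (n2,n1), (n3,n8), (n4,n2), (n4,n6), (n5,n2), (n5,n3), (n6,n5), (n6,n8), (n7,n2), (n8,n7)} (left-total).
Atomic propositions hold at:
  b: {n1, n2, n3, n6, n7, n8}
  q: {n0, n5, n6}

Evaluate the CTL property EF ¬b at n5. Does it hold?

Sat(¬b) = {n0, n4, n5}
EF ¬b: least fixpoint, start Z0 = {n0, n4, n5}, add states with some successor in Z. Z1 = {n0, n4, n5, n6}; fixed.
Sat(EF ¬b) = {n0, n4, n5, n6}
n5 ∈ Sat(EF ¬b) = {n0, n4, n5, n6}, so the formula holds at n5.

Yes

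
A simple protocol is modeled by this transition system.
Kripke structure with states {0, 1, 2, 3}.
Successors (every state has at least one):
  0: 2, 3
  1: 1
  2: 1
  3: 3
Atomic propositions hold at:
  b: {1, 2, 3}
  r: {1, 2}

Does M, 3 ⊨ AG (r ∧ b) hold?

Sat(r ∧ b) = {1, 2}
AG (r ∧ b): greatest fixpoint, start Z0 = {1, 2}, keep only states in Sat with every successor in Z. Already a fixed point.
Sat(AG (r ∧ b)) = {1, 2}
3 ∉ Sat(AG (r ∧ b)) = {1, 2}, so the formula does not hold at 3.

No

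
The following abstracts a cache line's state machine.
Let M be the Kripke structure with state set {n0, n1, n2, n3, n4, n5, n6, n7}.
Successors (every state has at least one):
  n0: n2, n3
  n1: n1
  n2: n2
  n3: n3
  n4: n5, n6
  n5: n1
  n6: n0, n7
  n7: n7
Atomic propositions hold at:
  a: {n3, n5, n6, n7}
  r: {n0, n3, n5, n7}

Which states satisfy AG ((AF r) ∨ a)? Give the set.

AF r: least fixpoint, start Z0 = {n0, n3, n5, n7}, add states with every successor in Z. Z1 = {n0, n3, n5, n6, n7}; Z2 = {n0, n3, n4, n5, n6, n7}; fixed.
Sat(AF r) = {n0, n3, n4, n5, n6, n7}
Sat((AF r) ∨ a) = {n0, n3, n4, n5, n6, n7}
AG ((AF r) ∨ a): greatest fixpoint, start Z0 = {n0, n3, n4, n5, n6, n7}, keep only states in Sat with every successor in Z. Z1 = {n3, n4, n6, n7}; Z2 = {n3, n7}; fixed.
Sat(AG ((AF r) ∨ a)) = {n3, n7}

{n3, n7}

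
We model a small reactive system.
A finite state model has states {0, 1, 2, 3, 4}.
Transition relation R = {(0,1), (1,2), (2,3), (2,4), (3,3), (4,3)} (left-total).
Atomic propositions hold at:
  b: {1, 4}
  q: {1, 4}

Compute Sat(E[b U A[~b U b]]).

{0, 1, 4}

Sat(~b) = {0, 2, 3}
A[~b U b]: least fixpoint, start Z0 = Sat(b) = {1, 4}, add states in Sat(~b) with every successor in Z. Z1 = {0, 1, 4}; fixed.
Sat(A[~b U b]) = {0, 1, 4}
E[b U A[~b U b]]: least fixpoint, start Z0 = Sat(A[~b U b]) = {0, 1, 4}, add states in Sat(b) with some successor in Z. Already a fixed point.
Sat(E[b U A[~b U b]]) = {0, 1, 4}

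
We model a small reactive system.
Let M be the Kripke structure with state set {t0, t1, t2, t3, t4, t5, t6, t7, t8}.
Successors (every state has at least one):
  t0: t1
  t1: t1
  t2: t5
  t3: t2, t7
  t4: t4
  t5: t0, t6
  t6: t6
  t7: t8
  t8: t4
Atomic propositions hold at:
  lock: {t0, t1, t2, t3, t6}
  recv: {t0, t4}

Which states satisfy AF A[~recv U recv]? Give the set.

Sat(~recv) = {t1, t2, t3, t5, t6, t7, t8}
A[~recv U recv]: least fixpoint, start Z0 = Sat(recv) = {t0, t4}, add states in Sat(~recv) with every successor in Z. Z1 = {t0, t4, t8}; Z2 = {t0, t4, t7, t8}; fixed.
Sat(A[~recv U recv]) = {t0, t4, t7, t8}
AF A[~recv U recv]: least fixpoint, start Z0 = {t0, t4, t7, t8}, add states with every successor in Z. Already a fixed point.
Sat(AF A[~recv U recv]) = {t0, t4, t7, t8}

{t0, t4, t7, t8}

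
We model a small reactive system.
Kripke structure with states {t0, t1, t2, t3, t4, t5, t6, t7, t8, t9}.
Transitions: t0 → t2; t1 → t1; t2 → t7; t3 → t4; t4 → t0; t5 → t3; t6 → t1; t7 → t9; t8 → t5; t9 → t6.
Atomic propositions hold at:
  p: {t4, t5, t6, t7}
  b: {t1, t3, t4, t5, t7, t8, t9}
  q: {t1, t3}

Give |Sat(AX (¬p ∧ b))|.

4

Sat(¬p) = {t0, t1, t2, t3, t8, t9}
Sat(¬p ∧ b) = {t1, t3, t8, t9}
Sat(AX (¬p ∧ b)) = {s : every successor in {t1, t3, t8, t9}} = {t1, t5, t6, t7}
|Sat(AX (¬p ∧ b))| = |{t1, t5, t6, t7}| = 4.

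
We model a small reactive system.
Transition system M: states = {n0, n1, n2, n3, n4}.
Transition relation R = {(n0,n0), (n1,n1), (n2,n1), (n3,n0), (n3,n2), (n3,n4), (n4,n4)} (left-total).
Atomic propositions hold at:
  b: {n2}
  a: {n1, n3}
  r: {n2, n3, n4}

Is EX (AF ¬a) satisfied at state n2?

No

Sat(¬a) = {n0, n2, n4}
AF ¬a: least fixpoint, start Z0 = {n0, n2, n4}, add states with every successor in Z. Z1 = {n0, n2, n3, n4}; fixed.
Sat(AF ¬a) = {n0, n2, n3, n4}
Sat(EX (AF ¬a)) = {s : some successor in {n0, n2, n3, n4}} = {n0, n3, n4}
n2 ∉ Sat(EX (AF ¬a)) = {n0, n3, n4}, so the formula does not hold at n2.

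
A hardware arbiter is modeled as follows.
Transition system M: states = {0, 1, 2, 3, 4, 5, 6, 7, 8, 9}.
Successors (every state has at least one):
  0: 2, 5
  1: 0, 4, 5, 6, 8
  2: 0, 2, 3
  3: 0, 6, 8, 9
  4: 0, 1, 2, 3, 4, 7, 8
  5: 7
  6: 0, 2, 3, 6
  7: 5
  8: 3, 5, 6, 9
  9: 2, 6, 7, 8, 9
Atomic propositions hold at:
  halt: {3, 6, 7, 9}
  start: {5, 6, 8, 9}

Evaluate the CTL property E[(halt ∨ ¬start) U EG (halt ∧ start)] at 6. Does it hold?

Yes

Sat(¬start) = {0, 1, 2, 3, 4, 7}
Sat(halt ∨ ¬start) = {0, 1, 2, 3, 4, 6, 7, 9}
Sat(halt ∧ start) = {6, 9}
EG (halt ∧ start): greatest fixpoint, start Z0 = {6, 9}, keep only states in Sat with some successor in Z. Already a fixed point.
Sat(EG (halt ∧ start)) = {6, 9}
E[(halt ∨ ¬start) U EG (halt ∧ start)]: least fixpoint, start Z0 = Sat(EG (halt ∧ start)) = {6, 9}, add states in Sat(halt ∨ ¬start) with some successor in Z. Z1 = {1, 3, 6, 9}; Z2 = {1, 2, 3, 4, 6, 9}; Z3 = {0, 1, 2, 3, 4, 6, 9}; fixed.
Sat(E[(halt ∨ ¬start) U EG (halt ∧ start)]) = {0, 1, 2, 3, 4, 6, 9}
6 ∈ Sat(E[(halt ∨ ¬start) U EG (halt ∧ start)]) = {0, 1, 2, 3, 4, 6, 9}, so the formula holds at 6.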